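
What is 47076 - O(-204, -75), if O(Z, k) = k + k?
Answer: 47226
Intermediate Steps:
O(Z, k) = 2*k
47076 - O(-204, -75) = 47076 - 2*(-75) = 47076 - 1*(-150) = 47076 + 150 = 47226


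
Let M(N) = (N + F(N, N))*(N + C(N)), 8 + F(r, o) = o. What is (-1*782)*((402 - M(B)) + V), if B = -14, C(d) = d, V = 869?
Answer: -205666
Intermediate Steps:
F(r, o) = -8 + o
M(N) = 2*N*(-8 + 2*N) (M(N) = (N + (-8 + N))*(N + N) = (-8 + 2*N)*(2*N) = 2*N*(-8 + 2*N))
(-1*782)*((402 - M(B)) + V) = (-1*782)*((402 - 4*(-14)*(-4 - 14)) + 869) = -782*((402 - 4*(-14)*(-18)) + 869) = -782*((402 - 1*1008) + 869) = -782*((402 - 1008) + 869) = -782*(-606 + 869) = -782*263 = -205666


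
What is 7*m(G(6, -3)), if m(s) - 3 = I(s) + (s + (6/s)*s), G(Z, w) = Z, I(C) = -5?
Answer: 70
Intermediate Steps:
m(s) = 4 + s (m(s) = 3 + (-5 + (s + (6/s)*s)) = 3 + (-5 + (s + 6)) = 3 + (-5 + (6 + s)) = 3 + (1 + s) = 4 + s)
7*m(G(6, -3)) = 7*(4 + 6) = 7*10 = 70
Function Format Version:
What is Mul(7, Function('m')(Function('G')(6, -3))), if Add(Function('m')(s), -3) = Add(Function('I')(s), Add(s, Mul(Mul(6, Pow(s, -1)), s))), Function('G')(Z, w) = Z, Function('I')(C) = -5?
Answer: 70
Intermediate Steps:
Function('m')(s) = Add(4, s) (Function('m')(s) = Add(3, Add(-5, Add(s, Mul(Mul(6, Pow(s, -1)), s)))) = Add(3, Add(-5, Add(s, 6))) = Add(3, Add(-5, Add(6, s))) = Add(3, Add(1, s)) = Add(4, s))
Mul(7, Function('m')(Function('G')(6, -3))) = Mul(7, Add(4, 6)) = Mul(7, 10) = 70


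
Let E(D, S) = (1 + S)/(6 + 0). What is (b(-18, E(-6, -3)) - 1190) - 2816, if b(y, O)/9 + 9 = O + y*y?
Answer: -1174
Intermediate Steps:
E(D, S) = ⅙ + S/6 (E(D, S) = (1 + S)/6 = (1 + S)*(⅙) = ⅙ + S/6)
b(y, O) = -81 + 9*O + 9*y² (b(y, O) = -81 + 9*(O + y*y) = -81 + 9*(O + y²) = -81 + (9*O + 9*y²) = -81 + 9*O + 9*y²)
(b(-18, E(-6, -3)) - 1190) - 2816 = ((-81 + 9*(⅙ + (⅙)*(-3)) + 9*(-18)²) - 1190) - 2816 = ((-81 + 9*(⅙ - ½) + 9*324) - 1190) - 2816 = ((-81 + 9*(-⅓) + 2916) - 1190) - 2816 = ((-81 - 3 + 2916) - 1190) - 2816 = (2832 - 1190) - 2816 = 1642 - 2816 = -1174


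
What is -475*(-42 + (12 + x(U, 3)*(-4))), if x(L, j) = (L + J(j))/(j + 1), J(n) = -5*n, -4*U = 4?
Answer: 6650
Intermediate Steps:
U = -1 (U = -¼*4 = -1)
x(L, j) = (L - 5*j)/(1 + j) (x(L, j) = (L - 5*j)/(j + 1) = (L - 5*j)/(1 + j))
-475*(-42 + (12 + x(U, 3)*(-4))) = -475*(-42 + (12 + ((-1 - 5*3)/(1 + 3))*(-4))) = -475*(-42 + (12 + ((-1 - 15)/4)*(-4))) = -475*(-42 + (12 + ((¼)*(-16))*(-4))) = -475*(-42 + (12 - 4*(-4))) = -475*(-42 + (12 + 16)) = -475*(-42 + 28) = -475*(-14) = 6650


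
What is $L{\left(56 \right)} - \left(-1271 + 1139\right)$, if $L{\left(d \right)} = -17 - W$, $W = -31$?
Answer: $146$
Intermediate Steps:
$L{\left(d \right)} = 14$ ($L{\left(d \right)} = -17 - -31 = -17 + 31 = 14$)
$L{\left(56 \right)} - \left(-1271 + 1139\right) = 14 - \left(-1271 + 1139\right) = 14 - -132 = 14 + 132 = 146$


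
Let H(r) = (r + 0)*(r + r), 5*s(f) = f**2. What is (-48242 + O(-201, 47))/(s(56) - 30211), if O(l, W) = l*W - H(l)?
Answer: 692455/147919 ≈ 4.6813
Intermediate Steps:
s(f) = f**2/5
H(r) = 2*r**2 (H(r) = r*(2*r) = 2*r**2)
O(l, W) = -2*l**2 + W*l (O(l, W) = l*W - 2*l**2 = W*l - 2*l**2 = -2*l**2 + W*l)
(-48242 + O(-201, 47))/(s(56) - 30211) = (-48242 - 201*(47 - 2*(-201)))/((1/5)*56**2 - 30211) = (-48242 - 201*(47 + 402))/((1/5)*3136 - 30211) = (-48242 - 201*449)/(3136/5 - 30211) = (-48242 - 90249)/(-147919/5) = -138491*(-5/147919) = 692455/147919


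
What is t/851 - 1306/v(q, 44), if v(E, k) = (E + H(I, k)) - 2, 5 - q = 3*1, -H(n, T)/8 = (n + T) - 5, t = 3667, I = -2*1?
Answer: 29687/3404 ≈ 8.7212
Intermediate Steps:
I = -2
H(n, T) = 40 - 8*T - 8*n (H(n, T) = -8*((n + T) - 5) = -8*((T + n) - 5) = -8*(-5 + T + n) = 40 - 8*T - 8*n)
q = 2 (q = 5 - 3 = 2)
v(E, k) = 54 + E - 8*k (v(E, k) = (E + (40 - 8*k - 8*(-2))) - 2 = (E + (40 - 8*k + 16)) - 2 = (E + (56 - 8*k)) - 2 = (56 + E - 8*k) - 2 = 54 + E - 8*k)
t/851 - 1306/v(q, 44) = 3667/851 - 1306/(54 + 2 - 8*44) = 3667*(1/851) - 1306/(54 + 2 - 352) = 3667/851 - 1306/(-296) = 3667/851 - 1306*(-1/296) = 3667/851 + 653/148 = 29687/3404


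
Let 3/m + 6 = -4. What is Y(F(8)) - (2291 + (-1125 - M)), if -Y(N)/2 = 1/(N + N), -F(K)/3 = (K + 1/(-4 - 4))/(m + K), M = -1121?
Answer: -308701/135 ≈ -2286.7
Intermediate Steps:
m = -3/10 (m = 3/(-6 - 4) = 3/(-10) = 3*(-⅒) = -3/10 ≈ -0.30000)
F(K) = -3*(-⅛ + K)/(-3/10 + K) (F(K) = -3*(K + 1/(-4 - 4))/(-3/10 + K) = -3*(K + 1/(-8))/(-3/10 + K) = -3*(K - ⅛)/(-3/10 + K) = -3*(-⅛ + K)/(-3/10 + K))
Y(N) = -1/N (Y(N) = -2/(N + N) = -2*1/(2*N) = -1/N)
Y(F(8)) - (2291 + (-1125 - M)) = -1/(15*(1 - 8*8)/(4*(-3 + 10*8))) - (2291 + (-1125 - 1*(-1121))) = -1/(15*(1 - 64)/(4*(-3 + 80))) - (2291 + (-1125 + 1121)) = -1/((15/4)*(-63)/77) - (2291 - 4) = -1/((15/4)*(1/77)*(-63)) - 1*2287 = -1/(-135/44) - 2287 = -1*(-44/135) - 2287 = 44/135 - 2287 = -308701/135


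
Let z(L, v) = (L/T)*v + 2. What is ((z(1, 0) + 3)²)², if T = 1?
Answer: 625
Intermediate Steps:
z(L, v) = 2 + L*v (z(L, v) = (L/1)*v + 2 = (1*L)*v + 2 = L*v + 2 = 2 + L*v)
((z(1, 0) + 3)²)² = (((2 + 1*0) + 3)²)² = (((2 + 0) + 3)²)² = ((2 + 3)²)² = (5²)² = 25² = 625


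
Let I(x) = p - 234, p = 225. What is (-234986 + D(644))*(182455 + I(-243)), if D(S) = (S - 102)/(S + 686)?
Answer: -28510000634874/665 ≈ -4.2872e+10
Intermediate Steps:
D(S) = (-102 + S)/(686 + S)
I(x) = -9 (I(x) = 225 - 234 = -9)
(-234986 + D(644))*(182455 + I(-243)) = (-234986 + (-102 + 644)/(686 + 644))*(182455 - 9) = (-234986 + 542/1330)*182446 = (-234986 + (1/1330)*542)*182446 = (-234986 + 271/665)*182446 = -156265419/665*182446 = -28510000634874/665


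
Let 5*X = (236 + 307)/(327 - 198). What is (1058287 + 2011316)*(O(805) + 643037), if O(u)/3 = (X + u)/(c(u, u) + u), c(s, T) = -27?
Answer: 165085273371756537/83635 ≈ 1.9739e+12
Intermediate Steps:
X = 181/215 (X = ((236 + 307)/(327 - 198))/5 = (543/129)/5 = (543*(1/129))/5 = (⅕)*(181/43) = 181/215 ≈ 0.84186)
O(u) = 3*(181/215 + u)/(-27 + u) (O(u) = 3*((181/215 + u)/(-27 + u)) = 3*(181/215 + u)/(-27 + u))
(1058287 + 2011316)*(O(805) + 643037) = (1058287 + 2011316)*(3*(181 + 215*805)/(215*(-27 + 805)) + 643037) = 3069603*((3/215)*(181 + 173075)/778 + 643037) = 3069603*((3/215)*(1/778)*173256 + 643037) = 3069603*(259884/83635 + 643037) = 3069603*(53780659379/83635) = 165085273371756537/83635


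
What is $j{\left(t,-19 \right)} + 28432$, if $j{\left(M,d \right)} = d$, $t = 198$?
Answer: $28413$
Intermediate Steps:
$j{\left(t,-19 \right)} + 28432 = -19 + 28432 = 28413$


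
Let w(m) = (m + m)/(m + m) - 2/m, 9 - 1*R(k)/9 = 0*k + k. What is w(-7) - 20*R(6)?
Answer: -3771/7 ≈ -538.71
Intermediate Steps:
R(k) = 81 - 9*k (R(k) = 81 - 9*(0*k + k) = 81 - 9*(0 + k) = 81 - 9*k)
w(m) = 1 - 2/m (w(m) = (2*m)/((2*m)) - 2/m = (2*m)*(1/(2*m)) - 2/m = 1 - 2/m)
w(-7) - 20*R(6) = (-2 - 7)/(-7) - 20*(81 - 9*6) = -⅐*(-9) - 20*(81 - 54) = 9/7 - 20*27 = 9/7 - 540 = -3771/7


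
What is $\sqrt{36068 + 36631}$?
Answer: $\sqrt{72699} \approx 269.63$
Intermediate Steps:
$\sqrt{36068 + 36631} = \sqrt{72699}$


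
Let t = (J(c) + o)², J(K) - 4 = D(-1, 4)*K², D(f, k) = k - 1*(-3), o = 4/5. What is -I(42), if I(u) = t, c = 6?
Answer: -1648656/25 ≈ -65946.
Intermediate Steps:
o = ⅘ (o = 4*(⅕) = ⅘ ≈ 0.80000)
D(f, k) = 3 + k (D(f, k) = k + 3 = 3 + k)
J(K) = 4 + 7*K² (J(K) = 4 + (3 + 4)*K² = 4 + 7*K²)
t = 1648656/25 (t = ((4 + 7*6²) + ⅘)² = ((4 + 7*36) + ⅘)² = ((4 + 252) + ⅘)² = (256 + ⅘)² = (1284/5)² = 1648656/25 ≈ 65946.)
I(u) = 1648656/25
-I(42) = -1*1648656/25 = -1648656/25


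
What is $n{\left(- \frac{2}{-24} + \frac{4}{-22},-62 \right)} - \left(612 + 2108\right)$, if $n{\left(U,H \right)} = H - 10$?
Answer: $-2792$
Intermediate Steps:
$n{\left(U,H \right)} = -10 + H$
$n{\left(- \frac{2}{-24} + \frac{4}{-22},-62 \right)} - \left(612 + 2108\right) = \left(-10 - 62\right) - \left(612 + 2108\right) = -72 - 2720 = -2792$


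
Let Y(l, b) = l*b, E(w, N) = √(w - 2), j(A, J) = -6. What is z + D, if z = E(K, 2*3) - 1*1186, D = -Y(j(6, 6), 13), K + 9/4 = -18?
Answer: -1108 + I*√89/2 ≈ -1108.0 + 4.717*I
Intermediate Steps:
K = -81/4 (K = -9/4 - 18 = -81/4 ≈ -20.250)
E(w, N) = √(-2 + w)
Y(l, b) = b*l
D = 78 (D = -13*(-6) = -1*(-78) = 78)
z = -1186 + I*√89/2 (z = √(-2 - 81/4) - 1*1186 = √(-89/4) - 1186 = I*√89/2 - 1186 = -1186 + I*√89/2 ≈ -1186.0 + 4.717*I)
z + D = (-1186 + I*√89/2) + 78 = -1108 + I*√89/2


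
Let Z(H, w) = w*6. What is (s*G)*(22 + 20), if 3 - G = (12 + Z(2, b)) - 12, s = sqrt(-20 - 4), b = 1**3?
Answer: -252*I*sqrt(6) ≈ -617.27*I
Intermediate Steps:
b = 1
Z(H, w) = 6*w
s = 2*I*sqrt(6) (s = sqrt(-24) = 2*I*sqrt(6) ≈ 4.899*I)
G = -3 (G = 3 - ((12 + 6*1) - 12) = 3 - ((12 + 6) - 12) = 3 - (18 - 12) = 3 - 1*6 = 3 - 6 = -3)
(s*G)*(22 + 20) = ((2*I*sqrt(6))*(-3))*(22 + 20) = -6*I*sqrt(6)*42 = -252*I*sqrt(6)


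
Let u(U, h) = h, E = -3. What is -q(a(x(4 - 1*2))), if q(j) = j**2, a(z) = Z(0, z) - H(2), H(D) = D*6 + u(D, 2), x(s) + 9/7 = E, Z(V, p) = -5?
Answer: -361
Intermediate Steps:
x(s) = -30/7 (x(s) = -9/7 - 3 = -30/7)
H(D) = 2 + 6*D (H(D) = D*6 + 2 = 6*D + 2 = 2 + 6*D)
a(z) = -19 (a(z) = -5 - (2 + 6*2) = -5 - (2 + 12) = -5 - 1*14 = -5 - 14 = -19)
-q(a(x(4 - 1*2))) = -1*(-19)**2 = -1*361 = -361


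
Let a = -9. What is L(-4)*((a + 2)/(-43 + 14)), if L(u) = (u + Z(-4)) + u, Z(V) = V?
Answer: -84/29 ≈ -2.8966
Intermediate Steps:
L(u) = -4 + 2*u (L(u) = (u - 4) + u = (-4 + u) + u = -4 + 2*u)
L(-4)*((a + 2)/(-43 + 14)) = (-4 + 2*(-4))*((-9 + 2)/(-43 + 14)) = (-4 - 8)*(-7/(-29)) = -(-84)*(-1)/29 = -12*7/29 = -84/29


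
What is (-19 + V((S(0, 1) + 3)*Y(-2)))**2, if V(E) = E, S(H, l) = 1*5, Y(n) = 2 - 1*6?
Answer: 2601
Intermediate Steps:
Y(n) = -4 (Y(n) = 2 - 6 = -4)
S(H, l) = 5
(-19 + V((S(0, 1) + 3)*Y(-2)))**2 = (-19 + (5 + 3)*(-4))**2 = (-19 + 8*(-4))**2 = (-19 - 32)**2 = (-51)**2 = 2601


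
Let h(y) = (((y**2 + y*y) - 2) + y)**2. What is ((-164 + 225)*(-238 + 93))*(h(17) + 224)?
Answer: -3112316685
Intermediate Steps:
h(y) = (-2 + y + 2*y**2)**2 (h(y) = (((y**2 + y**2) - 2) + y)**2 = ((2*y**2 - 2) + y)**2 = ((-2 + 2*y**2) + y)**2 = (-2 + y + 2*y**2)**2)
((-164 + 225)*(-238 + 93))*(h(17) + 224) = ((-164 + 225)*(-238 + 93))*((-2 + 17 + 2*17**2)**2 + 224) = (61*(-145))*((-2 + 17 + 2*289)**2 + 224) = -8845*((-2 + 17 + 578)**2 + 224) = -8845*(593**2 + 224) = -8845*(351649 + 224) = -8845*351873 = -3112316685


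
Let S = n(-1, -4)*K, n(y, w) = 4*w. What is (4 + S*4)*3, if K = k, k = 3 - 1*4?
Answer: 204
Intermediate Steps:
k = -1 (k = 3 - 4 = -1)
K = -1
S = 16 (S = (4*(-4))*(-1) = -16*(-1) = 16)
(4 + S*4)*3 = (4 + 16*4)*3 = (4 + 64)*3 = 68*3 = 204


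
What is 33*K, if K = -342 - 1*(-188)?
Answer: -5082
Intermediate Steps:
K = -154 (K = -342 + 188 = -154)
33*K = 33*(-154) = -5082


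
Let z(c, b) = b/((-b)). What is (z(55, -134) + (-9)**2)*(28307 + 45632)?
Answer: 5915120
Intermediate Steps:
z(c, b) = -1 (z(c, b) = b*(-1/b) = -1)
(z(55, -134) + (-9)**2)*(28307 + 45632) = (-1 + (-9)**2)*(28307 + 45632) = (-1 + 81)*73939 = 80*73939 = 5915120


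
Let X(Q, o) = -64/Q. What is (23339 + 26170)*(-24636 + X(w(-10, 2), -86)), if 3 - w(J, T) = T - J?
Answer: -1219351660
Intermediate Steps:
w(J, T) = 3 + J - T (w(J, T) = 3 - (T - J) = 3 + (J - T) = 3 + J - T)
(23339 + 26170)*(-24636 + X(w(-10, 2), -86)) = (23339 + 26170)*(-24636 - 64/(3 - 10 - 1*2)) = 49509*(-24636 - 64/(3 - 10 - 2)) = 49509*(-24636 - 64/(-9)) = 49509*(-24636 - 64*(-⅑)) = 49509*(-24636 + 64/9) = 49509*(-221660/9) = -1219351660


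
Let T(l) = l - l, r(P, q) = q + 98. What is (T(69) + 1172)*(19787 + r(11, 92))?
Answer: 23413044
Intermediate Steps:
r(P, q) = 98 + q
T(l) = 0
(T(69) + 1172)*(19787 + r(11, 92)) = (0 + 1172)*(19787 + (98 + 92)) = 1172*(19787 + 190) = 1172*19977 = 23413044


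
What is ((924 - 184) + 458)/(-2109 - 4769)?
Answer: -599/3439 ≈ -0.17418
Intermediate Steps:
((924 - 184) + 458)/(-2109 - 4769) = (740 + 458)/(-6878) = 1198*(-1/6878) = -599/3439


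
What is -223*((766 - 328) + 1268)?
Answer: -380438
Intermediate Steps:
-223*((766 - 328) + 1268) = -223*(438 + 1268) = -223*1706 = -380438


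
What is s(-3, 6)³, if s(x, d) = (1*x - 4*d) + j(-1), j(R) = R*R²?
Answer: -21952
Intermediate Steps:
j(R) = R³
s(x, d) = -1 + x - 4*d (s(x, d) = (1*x - 4*d) + (-1)³ = (x - 4*d) - 1 = -1 + x - 4*d)
s(-3, 6)³ = (-1 - 3 - 4*6)³ = (-1 - 3 - 24)³ = (-28)³ = -21952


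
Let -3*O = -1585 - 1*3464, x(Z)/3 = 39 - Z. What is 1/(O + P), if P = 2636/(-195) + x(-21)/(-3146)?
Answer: 23595/39390079 ≈ 0.00059901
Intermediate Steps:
x(Z) = 117 - 3*Z (x(Z) = 3*(39 - Z) = 117 - 3*Z)
O = 1683 (O = -(-1585 - 1*3464)/3 = -(-1585 - 3464)/3 = -⅓*(-5049) = 1683)
P = -320306/23595 (P = 2636/(-195) + (117 - 3*(-21))/(-3146) = 2636*(-1/195) + (117 + 63)*(-1/3146) = -2636/195 + 180*(-1/3146) = -2636/195 - 90/1573 = -320306/23595 ≈ -13.575)
1/(O + P) = 1/(1683 - 320306/23595) = 1/(39390079/23595) = 23595/39390079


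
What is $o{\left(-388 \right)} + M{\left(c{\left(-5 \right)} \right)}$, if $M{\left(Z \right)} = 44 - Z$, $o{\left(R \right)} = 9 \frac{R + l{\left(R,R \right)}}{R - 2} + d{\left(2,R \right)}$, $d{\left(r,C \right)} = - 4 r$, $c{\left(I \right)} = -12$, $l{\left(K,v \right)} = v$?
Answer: $\frac{4284}{65} \approx 65.908$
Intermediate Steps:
$o{\left(R \right)} = -8 + \frac{18 R}{-2 + R}$ ($o{\left(R \right)} = 9 \frac{R + R}{R - 2} - 8 = 9 \frac{2 R}{-2 + R} - 8 = \frac{18 R}{-2 + R} - 8 = -8 + \frac{18 R}{-2 + R}$)
$o{\left(-388 \right)} + M{\left(c{\left(-5 \right)} \right)} = \frac{2 \left(8 + 5 \left(-388\right)\right)}{-2 - 388} + \left(44 - -12\right) = \frac{2 \left(8 - 1940\right)}{-390} + \left(44 + 12\right) = 2 \left(- \frac{1}{390}\right) \left(-1932\right) + 56 = \frac{644}{65} + 56 = \frac{4284}{65}$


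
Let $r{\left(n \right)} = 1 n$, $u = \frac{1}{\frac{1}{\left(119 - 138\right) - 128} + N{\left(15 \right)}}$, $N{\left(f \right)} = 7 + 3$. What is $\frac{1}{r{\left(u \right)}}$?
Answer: $\frac{1469}{147} \approx 9.9932$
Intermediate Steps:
$N{\left(f \right)} = 10$
$u = \frac{147}{1469}$ ($u = \frac{1}{\frac{1}{\left(119 - 138\right) - 128} + 10} = \frac{1}{\frac{1}{-19 - 128} + 10} = \frac{1}{\frac{1}{-147} + 10} = \frac{1}{- \frac{1}{147} + 10} = \frac{1}{\frac{1469}{147}} = \frac{147}{1469} \approx 0.10007$)
$r{\left(n \right)} = n$
$\frac{1}{r{\left(u \right)}} = \frac{1}{\frac{147}{1469}} = \frac{1469}{147}$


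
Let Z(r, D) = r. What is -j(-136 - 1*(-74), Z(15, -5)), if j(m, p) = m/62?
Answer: 1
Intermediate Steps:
j(m, p) = m/62 (j(m, p) = m*(1/62) = m/62)
-j(-136 - 1*(-74), Z(15, -5)) = -(-136 - 1*(-74))/62 = -(-136 + 74)/62 = -(-62)/62 = -1*(-1) = 1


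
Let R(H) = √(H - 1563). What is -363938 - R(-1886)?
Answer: -363938 - I*√3449 ≈ -3.6394e+5 - 58.728*I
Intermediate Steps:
R(H) = √(-1563 + H)
-363938 - R(-1886) = -363938 - √(-1563 - 1886) = -363938 - √(-3449) = -363938 - I*√3449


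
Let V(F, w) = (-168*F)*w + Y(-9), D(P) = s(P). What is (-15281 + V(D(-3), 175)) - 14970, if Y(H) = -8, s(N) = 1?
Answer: -59659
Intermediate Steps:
D(P) = 1
V(F, w) = -8 - 168*F*w (V(F, w) = (-168*F)*w - 8 = -168*F*w - 8 = -8 - 168*F*w)
(-15281 + V(D(-3), 175)) - 14970 = (-15281 + (-8 - 168*1*175)) - 14970 = (-15281 + (-8 - 29400)) - 14970 = (-15281 - 29408) - 14970 = -44689 - 14970 = -59659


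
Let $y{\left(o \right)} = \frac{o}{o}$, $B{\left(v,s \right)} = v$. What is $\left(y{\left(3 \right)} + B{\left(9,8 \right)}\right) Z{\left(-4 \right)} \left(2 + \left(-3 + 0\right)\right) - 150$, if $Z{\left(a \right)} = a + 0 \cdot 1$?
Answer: $-110$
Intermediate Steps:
$Z{\left(a \right)} = a$ ($Z{\left(a \right)} = a + 0 = a$)
$y{\left(o \right)} = 1$
$\left(y{\left(3 \right)} + B{\left(9,8 \right)}\right) Z{\left(-4 \right)} \left(2 + \left(-3 + 0\right)\right) - 150 = \left(1 + 9\right) \left(- 4 \left(2 + \left(-3 + 0\right)\right)\right) - 150 = 10 \left(- 4 \left(2 - 3\right)\right) - 150 = 10 \left(\left(-4\right) \left(-1\right)\right) - 150 = 10 \cdot 4 - 150 = 40 - 150 = -110$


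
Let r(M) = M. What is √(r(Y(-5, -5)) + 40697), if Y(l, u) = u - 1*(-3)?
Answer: √40695 ≈ 201.73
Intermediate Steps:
Y(l, u) = 3 + u (Y(l, u) = u + 3 = 3 + u)
√(r(Y(-5, -5)) + 40697) = √((3 - 5) + 40697) = √(-2 + 40697) = √40695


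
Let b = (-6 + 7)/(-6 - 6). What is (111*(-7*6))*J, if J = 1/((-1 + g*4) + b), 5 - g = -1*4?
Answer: -55944/419 ≈ -133.52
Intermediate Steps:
g = 9 (g = 5 - (-1)*4 = 5 - 1*(-4) = 5 + 4 = 9)
b = -1/12 (b = 1/(-12) = 1*(-1/12) = -1/12 ≈ -0.083333)
J = 12/419 (J = 1/((-1 + 9*4) - 1/12) = 1/((-1 + 36) - 1/12) = 1/(35 - 1/12) = 1/(419/12) = 12/419 ≈ 0.028640)
(111*(-7*6))*J = (111*(-7*6))*(12/419) = (111*(-42))*(12/419) = -4662*12/419 = -55944/419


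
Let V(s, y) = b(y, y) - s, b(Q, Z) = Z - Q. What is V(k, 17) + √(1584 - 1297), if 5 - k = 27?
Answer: 22 + √287 ≈ 38.941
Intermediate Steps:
k = -22 (k = 5 - 1*27 = 5 - 27 = -22)
V(s, y) = -s (V(s, y) = (y - y) - s = 0 - s = -s)
V(k, 17) + √(1584 - 1297) = -1*(-22) + √(1584 - 1297) = 22 + √287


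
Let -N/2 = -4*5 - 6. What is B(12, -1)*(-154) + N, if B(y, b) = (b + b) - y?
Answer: 2208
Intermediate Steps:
B(y, b) = -y + 2*b (B(y, b) = 2*b - y = -y + 2*b)
N = 52 (N = -2*(-4*5 - 6) = -2*(-20 - 6) = -2*(-26) = 52)
B(12, -1)*(-154) + N = (-1*12 + 2*(-1))*(-154) + 52 = (-12 - 2)*(-154) + 52 = -14*(-154) + 52 = 2156 + 52 = 2208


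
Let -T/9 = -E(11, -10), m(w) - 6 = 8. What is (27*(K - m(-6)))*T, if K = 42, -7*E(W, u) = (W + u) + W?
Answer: -11664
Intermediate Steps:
m(w) = 14 (m(w) = 6 + 8 = 14)
E(W, u) = -2*W/7 - u/7 (E(W, u) = -((W + u) + W)/7 = -(u + 2*W)/7 = -2*W/7 - u/7)
T = -108/7 (T = -(-9)*(-2/7*11 - 1/7*(-10)) = -(-9)*(-22/7 + 10/7) = -(-9)*(-12)/7 = -9*12/7 = -108/7 ≈ -15.429)
(27*(K - m(-6)))*T = (27*(42 - 1*14))*(-108/7) = (27*(42 - 14))*(-108/7) = (27*28)*(-108/7) = 756*(-108/7) = -11664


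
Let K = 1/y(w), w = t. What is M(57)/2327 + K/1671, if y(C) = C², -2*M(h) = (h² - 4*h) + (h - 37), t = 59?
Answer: -17688735137/27071159154 ≈ -0.65342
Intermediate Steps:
w = 59
M(h) = 37/2 - h²/2 + 3*h/2 (M(h) = -((h² - 4*h) + (h - 37))/2 = -((h² - 4*h) + (-37 + h))/2 = -(-37 + h² - 3*h)/2 = 37/2 - h²/2 + 3*h/2)
K = 1/3481 (K = 1/(59²) = 1/3481 ≈ 0.00028727)
M(57)/2327 + K/1671 = (37/2 - ½*57² + (3/2)*57)/2327 + (1/3481)/1671 = (37/2 - ½*3249 + 171/2)*(1/2327) + (1/3481)*(1/1671) = (37/2 - 3249/2 + 171/2)*(1/2327) + 1/5816751 = -3041/2*1/2327 + 1/5816751 = -3041/4654 + 1/5816751 = -17688735137/27071159154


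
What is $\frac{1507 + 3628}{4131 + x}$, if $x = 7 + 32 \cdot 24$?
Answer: $\frac{5135}{4906} \approx 1.0467$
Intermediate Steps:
$x = 775$ ($x = 7 + 768 = 775$)
$\frac{1507 + 3628}{4131 + x} = \frac{1507 + 3628}{4131 + 775} = \frac{5135}{4906}$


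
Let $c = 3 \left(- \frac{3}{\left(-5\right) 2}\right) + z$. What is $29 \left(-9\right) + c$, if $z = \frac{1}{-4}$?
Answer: $- \frac{5207}{20} \approx -260.35$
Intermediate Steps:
$z = - \frac{1}{4} \approx -0.25$
$c = \frac{13}{20}$ ($c = 3 \left(- \frac{3}{\left(-5\right) 2}\right) - \frac{1}{4} = 3 \left(- \frac{3}{-10}\right) - \frac{1}{4} = 3 \left(\left(-3\right) \left(- \frac{1}{10}\right)\right) - \frac{1}{4} = 3 \cdot \frac{3}{10} - \frac{1}{4} = \frac{9}{10} - \frac{1}{4} = \frac{13}{20} \approx 0.65$)
$29 \left(-9\right) + c = 29 \left(-9\right) + \frac{13}{20} = -261 + \frac{13}{20} = - \frac{5207}{20}$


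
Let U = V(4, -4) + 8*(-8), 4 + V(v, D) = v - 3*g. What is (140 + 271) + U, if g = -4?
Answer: 359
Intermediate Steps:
V(v, D) = 8 + v (V(v, D) = -4 + (v - 3*(-4)) = -4 + (v + 12) = -4 + (12 + v) = 8 + v)
U = -52 (U = (8 + 4) + 8*(-8) = 12 - 64 = -52)
(140 + 271) + U = (140 + 271) - 52 = 411 - 52 = 359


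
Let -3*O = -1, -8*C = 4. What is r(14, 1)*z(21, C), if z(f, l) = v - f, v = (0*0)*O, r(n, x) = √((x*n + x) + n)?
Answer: -21*√29 ≈ -113.09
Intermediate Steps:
C = -½ (C = -⅛*4 = -½ ≈ -0.50000)
O = ⅓ (O = -⅓*(-1) = ⅓ ≈ 0.33333)
r(n, x) = √(n + x + n*x) (r(n, x) = √((n*x + x) + n) = √((x + n*x) + n) = √(n + x + n*x))
v = 0 (v = (0*0)*(⅓) = 0*(⅓) = 0)
z(f, l) = -f (z(f, l) = 0 - f = -f)
r(14, 1)*z(21, C) = √(14 + 1 + 14*1)*(-1*21) = √(14 + 1 + 14)*(-21) = √29*(-21) = -21*√29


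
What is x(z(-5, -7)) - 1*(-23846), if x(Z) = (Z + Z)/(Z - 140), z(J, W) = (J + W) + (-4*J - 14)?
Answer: 1740764/73 ≈ 23846.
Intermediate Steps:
z(J, W) = -14 + W - 3*J (z(J, W) = (J + W) + (-14 - 4*J) = -14 + W - 3*J)
x(Z) = 2*Z/(-140 + Z) (x(Z) = (2*Z)/(-140 + Z) = 2*Z/(-140 + Z))
x(z(-5, -7)) - 1*(-23846) = 2*(-14 - 7 - 3*(-5))/(-140 + (-14 - 7 - 3*(-5))) - 1*(-23846) = 2*(-14 - 7 + 15)/(-140 + (-14 - 7 + 15)) + 23846 = 2*(-6)/(-140 - 6) + 23846 = 2*(-6)/(-146) + 23846 = 2*(-6)*(-1/146) + 23846 = 6/73 + 23846 = 1740764/73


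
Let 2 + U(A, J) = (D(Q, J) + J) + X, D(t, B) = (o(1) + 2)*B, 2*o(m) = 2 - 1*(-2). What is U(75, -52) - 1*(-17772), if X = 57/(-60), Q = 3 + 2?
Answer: 350181/20 ≈ 17509.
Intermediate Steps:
o(m) = 2 (o(m) = (2 - 1*(-2))/2 = (2 + 2)/2 = (½)*4 = 2)
Q = 5
D(t, B) = 4*B (D(t, B) = (2 + 2)*B = 4*B)
X = -19/20 (X = 57*(-1/60) = -19/20 ≈ -0.95000)
U(A, J) = -59/20 + 5*J (U(A, J) = -2 + ((4*J + J) - 19/20) = -2 + (5*J - 19/20) = -2 + (-19/20 + 5*J) = -59/20 + 5*J)
U(75, -52) - 1*(-17772) = (-59/20 + 5*(-52)) - 1*(-17772) = (-59/20 - 260) + 17772 = -5259/20 + 17772 = 350181/20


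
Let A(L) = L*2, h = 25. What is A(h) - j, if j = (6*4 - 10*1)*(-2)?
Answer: 78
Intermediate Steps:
A(L) = 2*L
j = -28 (j = (24 - 10)*(-2) = 14*(-2) = -28)
A(h) - j = 2*25 - 1*(-28) = 50 + 28 = 78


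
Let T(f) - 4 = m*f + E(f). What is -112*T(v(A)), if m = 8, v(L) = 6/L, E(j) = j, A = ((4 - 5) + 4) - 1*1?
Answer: -3472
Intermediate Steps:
A = 2 (A = (-1 + 4) - 1 = 3 - 1 = 2)
T(f) = 4 + 9*f (T(f) = 4 + (8*f + f) = 4 + 9*f)
-112*T(v(A)) = -112*(4 + 9*(6/2)) = -112*(4 + 9*(6*(1/2))) = -112*(4 + 9*3) = -112*(4 + 27) = -112*31 = -3472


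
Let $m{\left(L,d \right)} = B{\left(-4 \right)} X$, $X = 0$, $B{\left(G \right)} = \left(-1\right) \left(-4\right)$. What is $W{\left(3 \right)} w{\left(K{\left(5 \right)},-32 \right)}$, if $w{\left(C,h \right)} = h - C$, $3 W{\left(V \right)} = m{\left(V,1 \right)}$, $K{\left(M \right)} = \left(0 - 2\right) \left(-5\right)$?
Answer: $0$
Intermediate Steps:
$B{\left(G \right)} = 4$
$K{\left(M \right)} = 10$ ($K{\left(M \right)} = \left(-2\right) \left(-5\right) = 10$)
$m{\left(L,d \right)} = 0$ ($m{\left(L,d \right)} = 4 \cdot 0 = 0$)
$W{\left(V \right)} = 0$ ($W{\left(V \right)} = \frac{1}{3} \cdot 0 = 0$)
$W{\left(3 \right)} w{\left(K{\left(5 \right)},-32 \right)} = 0 \left(-32 - 10\right) = 0 \left(-42\right) = 0$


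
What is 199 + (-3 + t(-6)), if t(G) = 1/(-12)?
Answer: 2351/12 ≈ 195.92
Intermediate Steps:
t(G) = -1/12
199 + (-3 + t(-6)) = 199 + (-3 - 1/12) = 199 - 37/12 = 2351/12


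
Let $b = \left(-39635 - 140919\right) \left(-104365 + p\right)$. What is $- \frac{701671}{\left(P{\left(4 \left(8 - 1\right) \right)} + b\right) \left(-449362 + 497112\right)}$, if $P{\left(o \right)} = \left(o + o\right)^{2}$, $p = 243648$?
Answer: $\frac{701671}{1200821758096500} \approx 5.8433 \cdot 10^{-10}$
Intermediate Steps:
$b = -25148102782$ ($b = \left(-39635 - 140919\right) \left(-104365 + 243648\right) = \left(-180554\right) 139283 = -25148102782$)
$P{\left(o \right)} = 4 o^{2}$ ($P{\left(o \right)} = \left(2 o\right)^{2} = 4 o^{2}$)
$- \frac{701671}{\left(P{\left(4 \left(8 - 1\right) \right)} + b\right) \left(-449362 + 497112\right)} = - \frac{701671}{\left(4 \left(4 \left(8 - 1\right)\right)^{2} - 25148102782\right) \left(-449362 + 497112\right)} = - \frac{701671}{\left(4 \left(4 \cdot 7\right)^{2} - 25148102782\right) 47750} = - \frac{701671}{\left(4 \cdot 28^{2} - 25148102782\right) 47750} = - \frac{701671}{\left(4 \cdot 784 - 25148102782\right) 47750} = - \frac{701671}{\left(3136 - 25148102782\right) 47750} = - \frac{701671}{\left(-25148099646\right) 47750} = - \frac{701671}{-1200821758096500} = \left(-701671\right) \left(- \frac{1}{1200821758096500}\right) = \frac{701671}{1200821758096500}$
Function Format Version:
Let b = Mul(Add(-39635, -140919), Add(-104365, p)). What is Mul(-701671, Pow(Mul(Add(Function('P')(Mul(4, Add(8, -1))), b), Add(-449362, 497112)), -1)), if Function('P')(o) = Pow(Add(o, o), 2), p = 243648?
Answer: Rational(701671, 1200821758096500) ≈ 5.8433e-10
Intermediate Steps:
b = -25148102782 (b = Mul(Add(-39635, -140919), Add(-104365, 243648)) = Mul(-180554, 139283) = -25148102782)
Function('P')(o) = Mul(4, Pow(o, 2)) (Function('P')(o) = Pow(Mul(2, o), 2) = Mul(4, Pow(o, 2)))
Mul(-701671, Pow(Mul(Add(Function('P')(Mul(4, Add(8, -1))), b), Add(-449362, 497112)), -1)) = Mul(-701671, Pow(Mul(Add(Mul(4, Pow(Mul(4, Add(8, -1)), 2)), -25148102782), Add(-449362, 497112)), -1)) = Mul(-701671, Pow(Mul(Add(Mul(4, Pow(Mul(4, 7), 2)), -25148102782), 47750), -1)) = Mul(-701671, Pow(Mul(Add(Mul(4, Pow(28, 2)), -25148102782), 47750), -1)) = Mul(-701671, Pow(Mul(Add(Mul(4, 784), -25148102782), 47750), -1)) = Mul(-701671, Pow(Mul(Add(3136, -25148102782), 47750), -1)) = Mul(-701671, Pow(Mul(-25148099646, 47750), -1)) = Mul(-701671, Pow(-1200821758096500, -1)) = Mul(-701671, Rational(-1, 1200821758096500)) = Rational(701671, 1200821758096500)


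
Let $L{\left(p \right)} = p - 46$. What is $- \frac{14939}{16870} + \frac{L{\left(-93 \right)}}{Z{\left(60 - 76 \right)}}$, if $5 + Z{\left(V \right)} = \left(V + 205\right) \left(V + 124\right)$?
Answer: $- \frac{307205103}{344266090} \approx -0.89235$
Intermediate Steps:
$L{\left(p \right)} = -46 + p$
$Z{\left(V \right)} = -5 + \left(124 + V\right) \left(205 + V\right)$ ($Z{\left(V \right)} = -5 + \left(V + 205\right) \left(V + 124\right) = -5 + \left(205 + V\right) \left(124 + V\right) = -5 + \left(124 + V\right) \left(205 + V\right)$)
$- \frac{14939}{16870} + \frac{L{\left(-93 \right)}}{Z{\left(60 - 76 \right)}} = - \frac{14939}{16870} + \frac{-46 - 93}{25415 + \left(60 - 76\right)^{2} + 329 \left(60 - 76\right)} = \left(-14939\right) \frac{1}{16870} - \frac{139}{25415 + \left(-16\right)^{2} + 329 \left(-16\right)} = - \frac{14939}{16870} - \frac{139}{25415 + 256 - 5264} = - \frac{14939}{16870} - \frac{139}{20407} = - \frac{307205103}{344266090}$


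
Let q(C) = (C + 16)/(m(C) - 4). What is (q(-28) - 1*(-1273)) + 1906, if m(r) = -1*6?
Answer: 15901/5 ≈ 3180.2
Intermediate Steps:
m(r) = -6
q(C) = -8/5 - C/10 (q(C) = (C + 16)/(-6 - 4) = (16 + C)/(-10) = (16 + C)*(-⅒) = -8/5 - C/10)
(q(-28) - 1*(-1273)) + 1906 = ((-8/5 - ⅒*(-28)) - 1*(-1273)) + 1906 = ((-8/5 + 14/5) + 1273) + 1906 = (6/5 + 1273) + 1906 = 6371/5 + 1906 = 15901/5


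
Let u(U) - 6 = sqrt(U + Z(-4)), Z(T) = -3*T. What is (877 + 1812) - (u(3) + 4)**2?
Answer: 2574 - 20*sqrt(15) ≈ 2496.5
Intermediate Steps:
u(U) = 6 + sqrt(12 + U) (u(U) = 6 + sqrt(U - 3*(-4)) = 6 + sqrt(U + 12) = 6 + sqrt(12 + U))
(877 + 1812) - (u(3) + 4)**2 = (877 + 1812) - ((6 + sqrt(12 + 3)) + 4)**2 = 2689 - ((6 + sqrt(15)) + 4)**2 = 2689 - (10 + sqrt(15))**2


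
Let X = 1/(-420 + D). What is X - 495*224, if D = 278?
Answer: -15744961/142 ≈ -1.1088e+5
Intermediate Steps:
X = -1/142 (X = 1/(-420 + 278) = 1/(-142) = -1/142 ≈ -0.0070423)
X - 495*224 = -1/142 - 495*224 = -1/142 - 110880 = -15744961/142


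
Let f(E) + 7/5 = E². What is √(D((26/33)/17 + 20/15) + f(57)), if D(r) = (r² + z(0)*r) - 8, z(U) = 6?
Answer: √2841040310/935 ≈ 57.007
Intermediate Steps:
D(r) = -8 + r² + 6*r (D(r) = (r² + 6*r) - 8 = -8 + r² + 6*r)
f(E) = -7/5 + E²
√(D((26/33)/17 + 20/15) + f(57)) = √((-8 + ((26/33)/17 + 20/15)² + 6*((26/33)/17 + 20/15)) + (-7/5 + 57²)) = √((-8 + ((26*(1/33))*(1/17) + 20*(1/15))² + 6*((26*(1/33))*(1/17) + 20*(1/15))) + (-7/5 + 3249)) = √((-8 + ((26/33)*(1/17) + 4/3)² + 6*((26/33)*(1/17) + 4/3)) + 16238/5) = √((-8 + (26/561 + 4/3)² + 6*(26/561 + 4/3)) + 16238/5) = √((-8 + (258/187)² + 6*(258/187)) + 16238/5) = √((-8 + 66564/34969 + 1548/187) + 16238/5) = √(76288/34969 + 16238/5) = √(568208062/174845) = √2841040310/935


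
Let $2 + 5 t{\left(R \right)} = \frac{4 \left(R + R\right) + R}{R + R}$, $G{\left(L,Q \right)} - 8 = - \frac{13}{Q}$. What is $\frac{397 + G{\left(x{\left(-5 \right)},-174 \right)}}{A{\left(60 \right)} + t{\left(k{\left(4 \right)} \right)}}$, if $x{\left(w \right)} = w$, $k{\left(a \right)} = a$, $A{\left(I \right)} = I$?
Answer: $\frac{70483}{10527} \approx 6.6954$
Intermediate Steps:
$G{\left(L,Q \right)} = 8 - \frac{13}{Q}$
$t{\left(R \right)} = \frac{1}{2}$ ($t{\left(R \right)} = - \frac{2}{5} + \frac{\left(4 \left(R + R\right) + R\right) \frac{1}{R + R}}{5} = - \frac{2}{5} + \frac{\left(4 \cdot 2 R + R\right) \frac{1}{2 R}}{5} = - \frac{2}{5} + \frac{\left(8 R + R\right) \frac{1}{2 R}}{5} = - \frac{2}{5} + \frac{9 R \frac{1}{2 R}}{5} = - \frac{2}{5} + \frac{1}{5} \cdot \frac{9}{2} = - \frac{2}{5} + \frac{9}{10} = \frac{1}{2}$)
$\frac{397 + G{\left(x{\left(-5 \right)},-174 \right)}}{A{\left(60 \right)} + t{\left(k{\left(4 \right)} \right)}} = \frac{397 + \left(8 - \frac{13}{-174}\right)}{60 + \frac{1}{2}} = \frac{397 + \left(8 - - \frac{13}{174}\right)}{\frac{121}{2}} = \left(397 + \left(8 + \frac{13}{174}\right)\right) \frac{2}{121} = \left(397 + \frac{1405}{174}\right) \frac{2}{121} = \frac{70483}{174} \cdot \frac{2}{121} = \frac{70483}{10527}$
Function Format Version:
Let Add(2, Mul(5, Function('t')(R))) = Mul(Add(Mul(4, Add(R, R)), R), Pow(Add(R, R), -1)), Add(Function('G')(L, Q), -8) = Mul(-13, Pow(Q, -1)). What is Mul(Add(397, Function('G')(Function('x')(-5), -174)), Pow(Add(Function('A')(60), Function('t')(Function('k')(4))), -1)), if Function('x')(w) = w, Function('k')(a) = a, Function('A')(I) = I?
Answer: Rational(70483, 10527) ≈ 6.6954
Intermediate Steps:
Function('G')(L, Q) = Add(8, Mul(-13, Pow(Q, -1)))
Function('t')(R) = Rational(1, 2) (Function('t')(R) = Add(Rational(-2, 5), Mul(Rational(1, 5), Mul(Add(Mul(4, Add(R, R)), R), Pow(Add(R, R), -1)))) = Add(Rational(-2, 5), Mul(Rational(1, 5), Mul(Add(Mul(4, Mul(2, R)), R), Pow(Mul(2, R), -1)))) = Add(Rational(-2, 5), Mul(Rational(1, 5), Mul(Add(Mul(8, R), R), Mul(Rational(1, 2), Pow(R, -1))))) = Add(Rational(-2, 5), Mul(Rational(1, 5), Mul(Mul(9, R), Mul(Rational(1, 2), Pow(R, -1))))) = Add(Rational(-2, 5), Mul(Rational(1, 5), Rational(9, 2))) = Add(Rational(-2, 5), Rational(9, 10)) = Rational(1, 2))
Mul(Add(397, Function('G')(Function('x')(-5), -174)), Pow(Add(Function('A')(60), Function('t')(Function('k')(4))), -1)) = Mul(Add(397, Add(8, Mul(-13, Pow(-174, -1)))), Pow(Add(60, Rational(1, 2)), -1)) = Mul(Add(397, Add(8, Mul(-13, Rational(-1, 174)))), Pow(Rational(121, 2), -1)) = Mul(Add(397, Add(8, Rational(13, 174))), Rational(2, 121)) = Mul(Add(397, Rational(1405, 174)), Rational(2, 121)) = Mul(Rational(70483, 174), Rational(2, 121)) = Rational(70483, 10527)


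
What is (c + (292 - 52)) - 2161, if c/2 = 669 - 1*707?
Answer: -1997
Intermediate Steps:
c = -76 (c = 2*(669 - 1*707) = 2*(669 - 707) = 2*(-38) = -76)
(c + (292 - 52)) - 2161 = (-76 + (292 - 52)) - 2161 = (-76 + 240) - 2161 = 164 - 2161 = -1997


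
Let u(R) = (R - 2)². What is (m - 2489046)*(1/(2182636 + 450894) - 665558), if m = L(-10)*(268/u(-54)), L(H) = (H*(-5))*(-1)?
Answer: 1710188231192301008473/1032343760 ≈ 1.6566e+12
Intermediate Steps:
L(H) = 5*H (L(H) = -5*H*(-1) = 5*H)
u(R) = (-2 + R)²
m = -1675/392 (m = (5*(-10))*(268/((-2 - 54)²)) = -13400/((-56)²) = -13400/3136 = -50*67/784 = -1675/392 ≈ -4.2730)
(m - 2489046)*(1/(2182636 + 450894) - 665558) = (-1675/392 - 2489046)*(1/(2182636 + 450894) - 665558) = -975707707*(1/2633530 - 665558)/392 = -975707707/392*(-1752766959739/2633530) = 1710188231192301008473/1032343760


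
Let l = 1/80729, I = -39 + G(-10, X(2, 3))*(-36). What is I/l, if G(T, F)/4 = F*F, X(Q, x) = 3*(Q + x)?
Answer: -2618768031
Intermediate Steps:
X(Q, x) = 3*Q + 3*x
G(T, F) = 4*F² (G(T, F) = 4*(F*F) = 4*F²)
I = -32439 (I = -39 + (4*(3*2 + 3*3)²)*(-36) = -39 + (4*(6 + 9)²)*(-36) = -39 + (4*15²)*(-36) = -39 + (4*225)*(-36) = -39 + 900*(-36) = -39 - 32400 = -32439)
l = 1/80729 ≈ 1.2387e-5
I/l = -32439/1/80729 = -32439*80729 = -2618768031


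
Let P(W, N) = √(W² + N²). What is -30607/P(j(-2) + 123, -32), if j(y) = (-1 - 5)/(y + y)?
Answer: -61214*√66097/66097 ≈ -238.10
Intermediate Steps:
j(y) = -3/y (j(y) = -6*1/(2*y) = -3/y)
P(W, N) = √(N² + W²)
-30607/P(j(-2) + 123, -32) = -30607/√((-32)² + (-3/(-2) + 123)²) = -30607/√(1024 + (-3*(-½) + 123)²) = -30607/√(1024 + (3/2 + 123)²) = -30607/√(1024 + (249/2)²) = -30607/√(1024 + 62001/4) = -30607*2*√66097/66097 = -61214*√66097/66097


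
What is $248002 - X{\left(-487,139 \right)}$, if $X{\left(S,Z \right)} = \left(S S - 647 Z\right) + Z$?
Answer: $100627$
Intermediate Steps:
$X{\left(S,Z \right)} = S^{2} - 646 Z$ ($X{\left(S,Z \right)} = \left(S^{2} - 647 Z\right) + Z = S^{2} - 646 Z$)
$248002 - X{\left(-487,139 \right)} = 248002 - \left(\left(-487\right)^{2} - 89794\right) = 248002 - \left(237169 - 89794\right) = 248002 - 147375 = 100627$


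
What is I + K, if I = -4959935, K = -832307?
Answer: -5792242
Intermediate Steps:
I + K = -4959935 - 832307 = -5792242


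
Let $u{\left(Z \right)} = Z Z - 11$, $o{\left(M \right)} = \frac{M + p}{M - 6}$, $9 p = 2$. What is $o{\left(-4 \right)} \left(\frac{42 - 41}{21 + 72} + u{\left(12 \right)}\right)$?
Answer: $\frac{42058}{837} \approx 50.249$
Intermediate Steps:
$p = \frac{2}{9}$ ($p = \frac{1}{9} \cdot 2 = \frac{2}{9} \approx 0.22222$)
$o{\left(M \right)} = \frac{\frac{2}{9} + M}{-6 + M}$ ($o{\left(M \right)} = \frac{M + \frac{2}{9}}{M - 6} = \frac{\frac{2}{9} + M}{-6 + M}$)
$u{\left(Z \right)} = -11 + Z^{2}$ ($u{\left(Z \right)} = Z^{2} - 11 = -11 + Z^{2}$)
$o{\left(-4 \right)} \left(\frac{42 - 41}{21 + 72} + u{\left(12 \right)}\right) = \frac{\frac{2}{9} - 4}{-6 - 4} \left(\frac{42 - 41}{21 + 72} - \left(11 - 12^{2}\right)\right) = \frac{1}{-10} \left(- \frac{34}{9}\right) \left(1 \cdot \frac{1}{93} + \left(-11 + 144\right)\right) = \left(- \frac{1}{10}\right) \left(- \frac{34}{9}\right) \left(1 \cdot \frac{1}{93} + 133\right) = \frac{17 \left(\frac{1}{93} + 133\right)}{45} = \frac{17}{45} \cdot \frac{12370}{93} = \frac{42058}{837}$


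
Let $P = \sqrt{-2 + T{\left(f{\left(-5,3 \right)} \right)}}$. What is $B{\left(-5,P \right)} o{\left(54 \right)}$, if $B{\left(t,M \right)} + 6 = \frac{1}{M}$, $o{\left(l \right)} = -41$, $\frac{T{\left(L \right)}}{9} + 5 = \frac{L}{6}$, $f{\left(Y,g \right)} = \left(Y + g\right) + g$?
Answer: $246 + \frac{41 i \sqrt{182}}{91} \approx 246.0 + 6.0782 i$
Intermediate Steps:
$f{\left(Y,g \right)} = Y + 2 g$
$T{\left(L \right)} = -45 + \frac{3 L}{2}$ ($T{\left(L \right)} = -45 + 9 \frac{L}{6} = -45 + \frac{3 L}{2}$)
$P = \frac{i \sqrt{182}}{2}$ ($P = \sqrt{-2 - \left(45 - \frac{3 \left(-5 + 2 \cdot 3\right)}{2}\right)} = \sqrt{-2 - \left(45 - \frac{3 \left(-5 + 6\right)}{2}\right)} = \sqrt{-2 + \left(-45 + \frac{3}{2} \cdot 1\right)} = \sqrt{-2 + \left(-45 + \frac{3}{2}\right)} = \sqrt{-2 - \frac{87}{2}} = \sqrt{- \frac{91}{2}} = \frac{i \sqrt{182}}{2} \approx 6.7454 i$)
$B{\left(t,M \right)} = -6 + \frac{1}{M}$
$B{\left(-5,P \right)} o{\left(54 \right)} = \left(-6 + \frac{1}{\frac{1}{2} i \sqrt{182}}\right) \left(-41\right) = \left(-6 - \frac{i \sqrt{182}}{91}\right) \left(-41\right) = 246 + \frac{41 i \sqrt{182}}{91}$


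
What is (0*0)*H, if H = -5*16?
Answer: 0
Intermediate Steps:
H = -80
(0*0)*H = (0*0)*(-80) = 0*(-80) = 0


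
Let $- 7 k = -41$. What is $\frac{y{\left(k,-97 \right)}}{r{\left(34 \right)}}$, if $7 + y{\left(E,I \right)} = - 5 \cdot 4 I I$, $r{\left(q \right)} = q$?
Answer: $- \frac{188187}{34} \approx -5534.9$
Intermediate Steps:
$k = \frac{41}{7}$ ($k = \left(- \frac{1}{7}\right) \left(-41\right) = \frac{41}{7} \approx 5.8571$)
$y{\left(E,I \right)} = -7 - 20 I^{2}$ ($y{\left(E,I \right)} = -7 + - 5 \cdot 4 I I = -7 + - 20 I I = -7 - 20 I^{2}$)
$\frac{y{\left(k,-97 \right)}}{r{\left(34 \right)}} = \frac{-7 - 20 \left(-97\right)^{2}}{34} = \left(-7 - 188180\right) \frac{1}{34} = \left(-188187\right) \frac{1}{34} = - \frac{188187}{34}$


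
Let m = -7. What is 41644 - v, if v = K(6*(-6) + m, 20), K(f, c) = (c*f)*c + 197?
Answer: 58647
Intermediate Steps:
K(f, c) = 197 + f*c**2 (K(f, c) = f*c**2 + 197 = 197 + f*c**2)
v = -17003 (v = 197 + (6*(-6) - 7)*20**2 = 197 + (-36 - 7)*400 = 197 - 43*400 = 197 - 17200 = -17003)
41644 - v = 41644 - 1*(-17003) = 41644 + 17003 = 58647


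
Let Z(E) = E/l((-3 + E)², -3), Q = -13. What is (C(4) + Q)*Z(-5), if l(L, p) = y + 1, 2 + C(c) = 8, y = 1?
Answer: 35/2 ≈ 17.500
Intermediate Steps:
C(c) = 6 (C(c) = -2 + 8 = 6)
l(L, p) = 2 (l(L, p) = 1 + 1 = 2)
Z(E) = E/2
(C(4) + Q)*Z(-5) = (6 - 13)*((½)*(-5)) = -7*(-5/2) = 35/2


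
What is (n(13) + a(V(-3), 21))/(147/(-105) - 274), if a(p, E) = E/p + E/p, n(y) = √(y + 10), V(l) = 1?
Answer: -70/459 - 5*√23/1377 ≈ -0.16992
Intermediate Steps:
n(y) = √(10 + y)
a(p, E) = 2*E/p
(n(13) + a(V(-3), 21))/(147/(-105) - 274) = (√(10 + 13) + 2*21/1)/(147/(-105) - 274) = (√23 + 2*21*1)/(147*(-1/105) - 274) = (√23 + 42)/(-7/5 - 274) = (42 + √23)/(-1377/5) = (42 + √23)*(-5/1377) = -70/459 - 5*√23/1377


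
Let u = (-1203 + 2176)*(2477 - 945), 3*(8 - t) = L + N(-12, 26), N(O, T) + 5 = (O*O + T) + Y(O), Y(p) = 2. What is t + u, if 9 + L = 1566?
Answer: 4470208/3 ≈ 1.4901e+6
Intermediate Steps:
L = 1557 (L = -9 + 1566 = 1557)
N(O, T) = -3 + T + O² (N(O, T) = -5 + ((O*O + T) + 2) = -5 + ((O² + T) + 2) = -5 + ((T + O²) + 2) = -5 + (2 + T + O²) = -3 + T + O²)
t = -1700/3 (t = 8 - (1557 + (-3 + 26 + (-12)²))/3 = 8 - (1557 + (-3 + 26 + 144))/3 = 8 - (1557 + 167)/3 = 8 - ⅓*1724 = 8 - 1724/3 = -1700/3 ≈ -566.67)
u = 1490636 (u = 973*1532 = 1490636)
t + u = -1700/3 + 1490636 = 4470208/3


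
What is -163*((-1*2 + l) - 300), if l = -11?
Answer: 51019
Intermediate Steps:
-163*((-1*2 + l) - 300) = -163*((-1*2 - 11) - 300) = -163*((-2 - 11) - 300) = -163*(-13 - 300) = -163*(-313) = 51019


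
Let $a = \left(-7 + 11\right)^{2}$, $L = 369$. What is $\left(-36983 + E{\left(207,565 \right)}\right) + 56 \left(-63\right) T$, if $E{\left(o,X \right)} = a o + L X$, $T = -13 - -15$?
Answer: $167758$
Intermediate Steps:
$T = 2$ ($T = -13 + 15 = 2$)
$a = 16$ ($a = 4^{2} = 16$)
$E{\left(o,X \right)} = 16 o + 369 X$
$\left(-36983 + E{\left(207,565 \right)}\right) + 56 \left(-63\right) T = \left(-36983 + \left(16 \cdot 207 + 369 \cdot 565\right)\right) + 56 \left(-63\right) 2 = \left(-36983 + \left(3312 + 208485\right)\right) - 7056 = \left(-36983 + 211797\right) - 7056 = 174814 - 7056 = 167758$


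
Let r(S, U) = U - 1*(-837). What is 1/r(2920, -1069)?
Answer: -1/232 ≈ -0.0043103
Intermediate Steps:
r(S, U) = 837 + U (r(S, U) = U + 837 = 837 + U)
1/r(2920, -1069) = 1/(837 - 1069) = 1/(-232) = -1/232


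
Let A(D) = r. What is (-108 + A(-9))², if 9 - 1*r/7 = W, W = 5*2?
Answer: 13225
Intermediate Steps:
W = 10
r = -7 (r = 63 - 7*10 = 63 - 70 = -7)
A(D) = -7
(-108 + A(-9))² = (-108 - 7)² = (-115)² = 13225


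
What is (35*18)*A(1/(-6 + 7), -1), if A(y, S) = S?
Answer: -630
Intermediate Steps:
(35*18)*A(1/(-6 + 7), -1) = (35*18)*(-1) = 630*(-1) = -630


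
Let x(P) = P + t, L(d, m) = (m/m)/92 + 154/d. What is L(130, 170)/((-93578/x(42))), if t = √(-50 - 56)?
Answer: -150129/279798220 - 7149*I*√106/559596440 ≈ -0.00053656 - 0.00013153*I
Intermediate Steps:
t = I*√106 (t = √(-106) = I*√106 ≈ 10.296*I)
L(d, m) = 1/92 + 154/d (L(d, m) = 1*(1/92) + 154/d = 1/92 + 154/d)
x(P) = P + I*√106
L(130, 170)/((-93578/x(42))) = ((1/92)*(14168 + 130)/130)/((-93578/(42 + I*√106))) = ((1/92)*(1/130)*14298)*(-21/46789 - I*√106/93578) = 7149*(-21/46789 - I*√106/93578)/5980 = -150129/279798220 - 7149*I*√106/559596440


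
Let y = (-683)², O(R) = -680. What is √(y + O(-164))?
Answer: √465809 ≈ 682.50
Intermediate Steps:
y = 466489
√(y + O(-164)) = √(466489 - 680) = √465809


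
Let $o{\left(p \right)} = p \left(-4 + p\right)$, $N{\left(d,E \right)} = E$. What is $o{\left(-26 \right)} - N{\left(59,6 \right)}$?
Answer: $774$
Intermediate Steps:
$o{\left(-26 \right)} - N{\left(59,6 \right)} = - 26 \left(-4 - 26\right) - 6 = \left(-26\right) \left(-30\right) - 6 = 780 - 6 = 774$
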